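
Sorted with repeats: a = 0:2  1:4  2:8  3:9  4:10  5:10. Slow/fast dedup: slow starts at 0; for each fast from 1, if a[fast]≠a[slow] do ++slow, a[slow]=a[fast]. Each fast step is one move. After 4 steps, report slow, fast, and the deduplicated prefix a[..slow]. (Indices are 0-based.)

slow=4, fast=5, prefix=[2, 4, 8, 9, 10]

(s=0,f=1) a[fast]=4≠a[slow]=2 write a[1]=4 → slow++,fast++
(s=1,f=2) a[fast]=8≠a[slow]=4 write a[2]=8 → slow++,fast++
(s=2,f=3) a[fast]=9≠a[slow]=8 write a[3]=9 → slow++,fast++
(s=3,f=4) a[fast]=10≠a[slow]=9 write a[4]=10 → slow++,fast++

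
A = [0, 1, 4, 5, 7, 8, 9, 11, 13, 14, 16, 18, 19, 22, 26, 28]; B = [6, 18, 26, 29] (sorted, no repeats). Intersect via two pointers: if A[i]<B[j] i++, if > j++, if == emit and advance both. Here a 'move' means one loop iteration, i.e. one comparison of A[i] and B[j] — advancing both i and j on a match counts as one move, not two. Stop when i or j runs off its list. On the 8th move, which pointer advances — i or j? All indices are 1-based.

i

[i=1,j=1] 0<6 → i++
[i=2,j=1] 1<6 → i++
[i=3,j=1] 4<6 → i++
[i=4,j=1] 5<6 → i++
[i=5,j=1] 7>6 → j++
[i=5,j=2] 7<18 → i++
[i=6,j=2] 8<18 → i++
[i=7,j=2] 9<18 → i++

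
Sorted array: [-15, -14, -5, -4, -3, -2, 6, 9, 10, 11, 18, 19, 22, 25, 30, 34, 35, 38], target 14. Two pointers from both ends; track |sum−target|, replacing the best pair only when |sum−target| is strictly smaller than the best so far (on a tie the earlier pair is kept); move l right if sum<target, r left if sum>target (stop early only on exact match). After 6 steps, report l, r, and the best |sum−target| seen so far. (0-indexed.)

l=2, r=13, best |Δ|=1

[0,17] -15+38=23 d=9 * → r--
[0,16] -15+35=20 d=6 * → r--
[0,15] -15+34=19 d=5 * → r--
[0,14] -15+30=15 d=1 * → r--
[0,13] -15+25=10 d=4 → l++
[1,13] -14+25=11 d=3 → l++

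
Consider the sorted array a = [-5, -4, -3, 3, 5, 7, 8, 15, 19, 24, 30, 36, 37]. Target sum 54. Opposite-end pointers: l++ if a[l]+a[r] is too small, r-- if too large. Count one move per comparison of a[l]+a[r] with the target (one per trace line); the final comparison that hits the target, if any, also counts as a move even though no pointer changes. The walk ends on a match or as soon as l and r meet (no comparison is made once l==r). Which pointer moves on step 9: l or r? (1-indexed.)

r

l=1 r=13: -5+37=32 <54, l++
l=2 r=13: -4+37=33 <54, l++
l=3 r=13: -3+37=34 <54, l++
l=4 r=13: 3+37=40 <54, l++
l=5 r=13: 5+37=42 <54, l++
l=6 r=13: 7+37=44 <54, l++
l=7 r=13: 8+37=45 <54, l++
l=8 r=13: 15+37=52 <54, l++
l=9 r=13: 19+37=56 >54, r--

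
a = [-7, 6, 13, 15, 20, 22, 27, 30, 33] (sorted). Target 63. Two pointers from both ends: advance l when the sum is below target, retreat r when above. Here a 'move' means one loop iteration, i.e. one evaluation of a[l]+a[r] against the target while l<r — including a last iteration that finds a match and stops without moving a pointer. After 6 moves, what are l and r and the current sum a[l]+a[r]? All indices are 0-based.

l=0 r=8: -7+33=26 <63, l++
l=1 r=8: 6+33=39 <63, l++
l=2 r=8: 13+33=46 <63, l++
l=3 r=8: 15+33=48 <63, l++
l=4 r=8: 20+33=53 <63, l++
l=5 r=8: 22+33=55 <63, l++

l=6, r=8, sum=60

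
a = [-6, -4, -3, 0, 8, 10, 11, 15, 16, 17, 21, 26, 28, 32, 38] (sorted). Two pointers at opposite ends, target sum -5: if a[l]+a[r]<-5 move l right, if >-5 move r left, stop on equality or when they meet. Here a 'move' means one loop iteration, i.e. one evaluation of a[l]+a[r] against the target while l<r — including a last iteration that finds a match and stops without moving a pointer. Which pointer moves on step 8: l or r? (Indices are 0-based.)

r

[0,14] -6+38=32 >-5 → r--
[0,13] -6+32=26 >-5 → r--
[0,12] -6+28=22 >-5 → r--
[0,11] -6+26=20 >-5 → r--
[0,10] -6+21=15 >-5 → r--
[0,9] -6+17=11 >-5 → r--
[0,8] -6+16=10 >-5 → r--
[0,7] -6+15=9 >-5 → r--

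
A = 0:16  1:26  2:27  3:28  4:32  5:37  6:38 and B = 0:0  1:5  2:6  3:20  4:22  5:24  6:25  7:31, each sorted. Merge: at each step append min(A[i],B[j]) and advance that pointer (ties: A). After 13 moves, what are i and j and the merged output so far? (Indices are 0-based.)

i=5, j=8, merged so far=[0, 5, 6, 16, 20, 22, 24, 25, 26, 27, 28, 31, 32]

[i=0,j=0] A[i]=16>B[j]=0 take 0 → j++
[i=0,j=1] A[i]=16>B[j]=5 take 5 → j++
[i=0,j=2] A[i]=16>B[j]=6 take 6 → j++
[i=0,j=3] A[i]=16<=B[j]=20 take 16 → i++
[i=1,j=3] A[i]=26>B[j]=20 take 20 → j++
[i=1,j=4] A[i]=26>B[j]=22 take 22 → j++
[i=1,j=5] A[i]=26>B[j]=24 take 24 → j++
[i=1,j=6] A[i]=26>B[j]=25 take 25 → j++
[i=1,j=7] A[i]=26<=B[j]=31 take 26 → i++
[i=2,j=7] A[i]=27<=B[j]=31 take 27 → i++
[i=3,j=7] A[i]=28<=B[j]=31 take 28 → i++
[i=4,j=7] A[i]=32>B[j]=31 take 31 → j++
[i=4,j=8] B done, take A[i]=32 → i++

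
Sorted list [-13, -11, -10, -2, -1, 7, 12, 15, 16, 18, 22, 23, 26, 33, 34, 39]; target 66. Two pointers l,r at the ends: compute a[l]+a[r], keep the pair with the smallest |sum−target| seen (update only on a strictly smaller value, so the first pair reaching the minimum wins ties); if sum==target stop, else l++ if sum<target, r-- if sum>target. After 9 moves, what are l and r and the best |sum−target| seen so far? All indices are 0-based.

l=9, r=15, best |Δ|=11

l=0 r=15: -13+39=26 d=40 *, l++
l=1 r=15: -11+39=28 d=38 *, l++
l=2 r=15: -10+39=29 d=37 *, l++
l=3 r=15: -2+39=37 d=29 *, l++
l=4 r=15: -1+39=38 d=28 *, l++
l=5 r=15: 7+39=46 d=20 *, l++
l=6 r=15: 12+39=51 d=15 *, l++
l=7 r=15: 15+39=54 d=12 *, l++
l=8 r=15: 16+39=55 d=11 *, l++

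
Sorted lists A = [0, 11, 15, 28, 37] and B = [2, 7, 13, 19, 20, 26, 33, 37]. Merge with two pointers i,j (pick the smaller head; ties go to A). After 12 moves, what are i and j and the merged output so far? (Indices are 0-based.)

i=5, j=7, merged so far=[0, 2, 7, 11, 13, 15, 19, 20, 26, 28, 33, 37]

[i=0,j=0] A[i]=0<=B[j]=2 take 0 → i++
[i=1,j=0] A[i]=11>B[j]=2 take 2 → j++
[i=1,j=1] A[i]=11>B[j]=7 take 7 → j++
[i=1,j=2] A[i]=11<=B[j]=13 take 11 → i++
[i=2,j=2] A[i]=15>B[j]=13 take 13 → j++
[i=2,j=3] A[i]=15<=B[j]=19 take 15 → i++
[i=3,j=3] A[i]=28>B[j]=19 take 19 → j++
[i=3,j=4] A[i]=28>B[j]=20 take 20 → j++
[i=3,j=5] A[i]=28>B[j]=26 take 26 → j++
[i=3,j=6] A[i]=28<=B[j]=33 take 28 → i++
[i=4,j=6] A[i]=37>B[j]=33 take 33 → j++
[i=4,j=7] A[i]=37<=B[j]=37 take 37 → i++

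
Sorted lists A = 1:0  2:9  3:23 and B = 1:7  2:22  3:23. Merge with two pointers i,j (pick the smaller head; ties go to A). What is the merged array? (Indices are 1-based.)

[0, 7, 9, 22, 23, 23]

[i=1,j=1] A[i]=0<=B[j]=7 take 0 → i++
[i=2,j=1] A[i]=9>B[j]=7 take 7 → j++
[i=2,j=2] A[i]=9<=B[j]=22 take 9 → i++
[i=3,j=2] A[i]=23>B[j]=22 take 22 → j++
[i=3,j=3] A[i]=23<=B[j]=23 take 23 → i++
[i=4,j=3] A done, take B[j]=23 → j++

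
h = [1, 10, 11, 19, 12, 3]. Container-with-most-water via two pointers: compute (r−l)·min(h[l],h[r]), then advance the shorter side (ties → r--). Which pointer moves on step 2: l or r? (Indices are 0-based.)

l=0 r=5: min(1,3)*5=5 best=5 *, l++
l=1 r=5: min(10,3)*4=12 best=12 *, r--

r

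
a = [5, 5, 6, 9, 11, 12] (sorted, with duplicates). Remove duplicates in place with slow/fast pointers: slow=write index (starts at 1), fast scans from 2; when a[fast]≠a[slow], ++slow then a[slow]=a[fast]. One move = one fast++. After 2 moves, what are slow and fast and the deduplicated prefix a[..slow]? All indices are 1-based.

(s=1,f=2) a[fast]=5=a[slow] dup → fast++
(s=1,f=3) a[fast]=6≠a[slow]=5 write a[2]=6 → slow++,fast++

slow=2, fast=4, prefix=[5, 6]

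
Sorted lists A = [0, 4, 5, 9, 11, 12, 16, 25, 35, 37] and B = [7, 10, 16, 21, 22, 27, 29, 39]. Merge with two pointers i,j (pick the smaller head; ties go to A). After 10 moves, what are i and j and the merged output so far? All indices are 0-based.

i=0 j=0: A[i]=0<=B[j]=7 take 0, i++
i=1 j=0: A[i]=4<=B[j]=7 take 4, i++
i=2 j=0: A[i]=5<=B[j]=7 take 5, i++
i=3 j=0: A[i]=9>B[j]=7 take 7, j++
i=3 j=1: A[i]=9<=B[j]=10 take 9, i++
i=4 j=1: A[i]=11>B[j]=10 take 10, j++
i=4 j=2: A[i]=11<=B[j]=16 take 11, i++
i=5 j=2: A[i]=12<=B[j]=16 take 12, i++
i=6 j=2: A[i]=16<=B[j]=16 take 16, i++
i=7 j=2: A[i]=25>B[j]=16 take 16, j++

i=7, j=3, merged so far=[0, 4, 5, 7, 9, 10, 11, 12, 16, 16]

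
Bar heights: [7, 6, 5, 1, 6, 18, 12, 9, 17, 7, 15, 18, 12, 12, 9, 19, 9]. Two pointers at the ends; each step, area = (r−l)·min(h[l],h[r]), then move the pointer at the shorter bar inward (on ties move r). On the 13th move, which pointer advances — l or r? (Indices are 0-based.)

l=0 r=16: min(7,9)*16=112 best=112 *, l++
l=1 r=16: min(6,9)*15=90 best=112, l++
l=2 r=16: min(5,9)*14=70 best=112, l++
l=3 r=16: min(1,9)*13=13 best=112, l++
l=4 r=16: min(6,9)*12=72 best=112, l++
l=5 r=16: min(18,9)*11=99 best=112, r--
l=5 r=15: min(18,19)*10=180 best=180 *, l++
l=6 r=15: min(12,19)*9=108 best=180, l++
l=7 r=15: min(9,19)*8=72 best=180, l++
l=8 r=15: min(17,19)*7=119 best=180, l++
l=9 r=15: min(7,19)*6=42 best=180, l++
l=10 r=15: min(15,19)*5=75 best=180, l++
l=11 r=15: min(18,19)*4=72 best=180, l++

l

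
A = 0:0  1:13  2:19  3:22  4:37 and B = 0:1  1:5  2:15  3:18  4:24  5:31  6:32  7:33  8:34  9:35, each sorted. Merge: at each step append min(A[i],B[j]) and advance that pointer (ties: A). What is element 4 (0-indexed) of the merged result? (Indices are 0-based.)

merged[4] = 15

i=0 j=0: A[i]=0<=B[j]=1 take 0, i++
i=1 j=0: A[i]=13>B[j]=1 take 1, j++
i=1 j=1: A[i]=13>B[j]=5 take 5, j++
i=1 j=2: A[i]=13<=B[j]=15 take 13, i++
i=2 j=2: A[i]=19>B[j]=15 take 15, j++
i=2 j=3: A[i]=19>B[j]=18 take 18, j++
i=2 j=4: A[i]=19<=B[j]=24 take 19, i++
i=3 j=4: A[i]=22<=B[j]=24 take 22, i++
i=4 j=4: A[i]=37>B[j]=24 take 24, j++
i=4 j=5: A[i]=37>B[j]=31 take 31, j++
i=4 j=6: A[i]=37>B[j]=32 take 32, j++
i=4 j=7: A[i]=37>B[j]=33 take 33, j++
i=4 j=8: A[i]=37>B[j]=34 take 34, j++
i=4 j=9: A[i]=37>B[j]=35 take 35, j++
i=4 j=10: B done, take A[i]=37, i++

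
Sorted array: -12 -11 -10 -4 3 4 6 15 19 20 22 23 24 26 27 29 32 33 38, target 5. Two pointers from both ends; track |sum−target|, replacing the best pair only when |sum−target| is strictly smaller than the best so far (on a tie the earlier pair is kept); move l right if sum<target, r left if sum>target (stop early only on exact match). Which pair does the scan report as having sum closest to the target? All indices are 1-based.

l=1 r=19: -12+38=26 d=21 *, r--
l=1 r=18: -12+33=21 d=16 *, r--
l=1 r=17: -12+32=20 d=15 *, r--
l=1 r=16: -12+29=17 d=12 *, r--
l=1 r=15: -12+27=15 d=10 *, r--
l=1 r=14: -12+26=14 d=9 *, r--
l=1 r=13: -12+24=12 d=7 *, r--
l=1 r=12: -12+23=11 d=6 *, r--
l=1 r=11: -12+22=10 d=5 *, r--
l=1 r=10: -12+20=8 d=3 *, r--
l=1 r=9: -12+19=7 d=2 *, r--
l=1 r=8: -12+15=3 d=2, l++
l=2 r=8: -11+15=4 d=1 *, l++
l=3 r=8: -10+15=5 d=0 *, stop

pair (-10, 15) with sum 5 (|Δ|=0)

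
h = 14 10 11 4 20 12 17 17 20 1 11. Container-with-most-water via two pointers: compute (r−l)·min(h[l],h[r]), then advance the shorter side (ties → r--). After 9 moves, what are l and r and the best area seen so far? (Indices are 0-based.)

[0,10] min(14,11)*10=110 best=110 * → r--
[0,9] min(14,1)*9=9 best=110 → r--
[0,8] min(14,20)*8=112 best=112 * → l++
[1,8] min(10,20)*7=70 best=112 → l++
[2,8] min(11,20)*6=66 best=112 → l++
[3,8] min(4,20)*5=20 best=112 → l++
[4,8] min(20,20)*4=80 best=112 → r--
[4,7] min(20,17)*3=51 best=112 → r--
[4,6] min(20,17)*2=34 best=112 → r--

l=4, r=5, best area=112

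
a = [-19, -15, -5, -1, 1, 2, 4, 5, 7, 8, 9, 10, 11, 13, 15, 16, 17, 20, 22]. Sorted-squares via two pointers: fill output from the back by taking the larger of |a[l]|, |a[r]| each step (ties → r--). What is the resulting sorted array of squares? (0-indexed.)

[1, 1, 4, 16, 25, 25, 49, 64, 81, 100, 121, 169, 225, 225, 256, 289, 361, 400, 484]

l=0 r=18: |-19|<=|22| out[18]=484, r--
l=0 r=17: |-19|<=|20| out[17]=400, r--
l=0 r=16: |-19|>|17| out[16]=361, l++
l=1 r=16: |-15|<=|17| out[15]=289, r--
l=1 r=15: |-15|<=|16| out[14]=256, r--
l=1 r=14: |-15|<=|15| out[13]=225, r--
l=1 r=13: |-15|>|13| out[12]=225, l++
l=2 r=13: |-5|<=|13| out[11]=169, r--
l=2 r=12: |-5|<=|11| out[10]=121, r--
l=2 r=11: |-5|<=|10| out[9]=100, r--
l=2 r=10: |-5|<=|9| out[8]=81, r--
l=2 r=9: |-5|<=|8| out[7]=64, r--
l=2 r=8: |-5|<=|7| out[6]=49, r--
l=2 r=7: |-5|<=|5| out[5]=25, r--
l=2 r=6: |-5|>|4| out[4]=25, l++
l=3 r=6: |-1|<=|4| out[3]=16, r--
l=3 r=5: |-1|<=|2| out[2]=4, r--
l=3 r=4: |-1|<=|1| out[1]=1, r--
l=3 r=3: |-1|<=|-1| out[0]=1, r--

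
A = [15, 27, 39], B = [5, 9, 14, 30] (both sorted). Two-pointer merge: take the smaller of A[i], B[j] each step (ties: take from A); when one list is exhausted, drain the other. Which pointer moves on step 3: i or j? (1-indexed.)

j

i=1 j=1: A[i]=15>B[j]=5 take 5, j++
i=1 j=2: A[i]=15>B[j]=9 take 9, j++
i=1 j=3: A[i]=15>B[j]=14 take 14, j++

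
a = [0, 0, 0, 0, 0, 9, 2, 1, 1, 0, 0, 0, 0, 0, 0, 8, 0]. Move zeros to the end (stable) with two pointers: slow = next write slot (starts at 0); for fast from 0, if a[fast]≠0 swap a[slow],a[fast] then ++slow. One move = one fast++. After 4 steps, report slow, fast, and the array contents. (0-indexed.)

slow=0 fast=0: a[fast]=0, fast++
slow=0 fast=1: a[fast]=0, fast++
slow=0 fast=2: a[fast]=0, fast++
slow=0 fast=3: a[fast]=0, fast++

slow=0, fast=4, a=[0, 0, 0, 0, 0, 9, 2, 1, 1, 0, 0, 0, 0, 0, 0, 8, 0]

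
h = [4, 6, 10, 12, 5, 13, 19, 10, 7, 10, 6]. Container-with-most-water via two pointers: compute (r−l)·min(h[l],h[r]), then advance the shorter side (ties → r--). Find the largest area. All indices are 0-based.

l=0 r=10: min(4,6)*10=40 best=40 *, l++
l=1 r=10: min(6,6)*9=54 best=54 *, r--
l=1 r=9: min(6,10)*8=48 best=54, l++
l=2 r=9: min(10,10)*7=70 best=70 *, r--
l=2 r=8: min(10,7)*6=42 best=70, r--
l=2 r=7: min(10,10)*5=50 best=70, r--
l=2 r=6: min(10,19)*4=40 best=70, l++
l=3 r=6: min(12,19)*3=36 best=70, l++
l=4 r=6: min(5,19)*2=10 best=70, l++
l=5 r=6: min(13,19)*1=13 best=70, l++

max area = 70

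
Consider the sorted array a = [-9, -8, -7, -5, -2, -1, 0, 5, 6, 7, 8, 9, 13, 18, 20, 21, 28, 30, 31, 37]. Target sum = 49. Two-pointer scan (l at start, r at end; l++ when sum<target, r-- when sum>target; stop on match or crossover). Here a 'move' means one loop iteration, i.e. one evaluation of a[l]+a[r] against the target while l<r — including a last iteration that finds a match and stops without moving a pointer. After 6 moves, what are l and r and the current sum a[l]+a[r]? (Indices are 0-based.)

[0,19] -9+37=28 <49 → l++
[1,19] -8+37=29 <49 → l++
[2,19] -7+37=30 <49 → l++
[3,19] -5+37=32 <49 → l++
[4,19] -2+37=35 <49 → l++
[5,19] -1+37=36 <49 → l++

l=6, r=19, sum=37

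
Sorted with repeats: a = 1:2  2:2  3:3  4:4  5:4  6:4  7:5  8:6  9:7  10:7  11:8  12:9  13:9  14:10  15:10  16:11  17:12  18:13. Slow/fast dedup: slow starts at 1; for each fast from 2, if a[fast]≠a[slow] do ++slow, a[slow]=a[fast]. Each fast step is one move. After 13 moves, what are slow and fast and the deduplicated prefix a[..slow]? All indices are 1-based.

slow=1 fast=2: a[fast]=2=a[slow] dup, fast++
slow=1 fast=3: a[fast]=3≠a[slow]=2 write a[2]=3, slow++,fast++
slow=2 fast=4: a[fast]=4≠a[slow]=3 write a[3]=4, slow++,fast++
slow=3 fast=5: a[fast]=4=a[slow] dup, fast++
slow=3 fast=6: a[fast]=4=a[slow] dup, fast++
slow=3 fast=7: a[fast]=5≠a[slow]=4 write a[4]=5, slow++,fast++
slow=4 fast=8: a[fast]=6≠a[slow]=5 write a[5]=6, slow++,fast++
slow=5 fast=9: a[fast]=7≠a[slow]=6 write a[6]=7, slow++,fast++
slow=6 fast=10: a[fast]=7=a[slow] dup, fast++
slow=6 fast=11: a[fast]=8≠a[slow]=7 write a[7]=8, slow++,fast++
slow=7 fast=12: a[fast]=9≠a[slow]=8 write a[8]=9, slow++,fast++
slow=8 fast=13: a[fast]=9=a[slow] dup, fast++
slow=8 fast=14: a[fast]=10≠a[slow]=9 write a[9]=10, slow++,fast++

slow=9, fast=15, prefix=[2, 3, 4, 5, 6, 7, 8, 9, 10]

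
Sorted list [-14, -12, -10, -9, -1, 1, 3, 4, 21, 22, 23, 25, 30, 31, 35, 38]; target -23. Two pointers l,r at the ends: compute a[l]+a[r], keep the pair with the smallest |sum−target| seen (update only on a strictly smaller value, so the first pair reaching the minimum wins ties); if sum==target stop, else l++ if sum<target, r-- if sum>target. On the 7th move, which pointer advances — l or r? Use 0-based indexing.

r

[0,15] -14+38=24 d=47 * → r--
[0,14] -14+35=21 d=44 * → r--
[0,13] -14+31=17 d=40 * → r--
[0,12] -14+30=16 d=39 * → r--
[0,11] -14+25=11 d=34 * → r--
[0,10] -14+23=9 d=32 * → r--
[0,9] -14+22=8 d=31 * → r--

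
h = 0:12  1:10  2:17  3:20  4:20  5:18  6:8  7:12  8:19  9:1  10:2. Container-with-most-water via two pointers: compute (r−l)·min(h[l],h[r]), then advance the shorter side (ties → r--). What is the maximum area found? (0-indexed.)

max area = 102

[0,10] min(12,2)*10=20 best=20 * → r--
[0,9] min(12,1)*9=9 best=20 → r--
[0,8] min(12,19)*8=96 best=96 * → l++
[1,8] min(10,19)*7=70 best=96 → l++
[2,8] min(17,19)*6=102 best=102 * → l++
[3,8] min(20,19)*5=95 best=102 → r--
[3,7] min(20,12)*4=48 best=102 → r--
[3,6] min(20,8)*3=24 best=102 → r--
[3,5] min(20,18)*2=36 best=102 → r--
[3,4] min(20,20)*1=20 best=102 → r--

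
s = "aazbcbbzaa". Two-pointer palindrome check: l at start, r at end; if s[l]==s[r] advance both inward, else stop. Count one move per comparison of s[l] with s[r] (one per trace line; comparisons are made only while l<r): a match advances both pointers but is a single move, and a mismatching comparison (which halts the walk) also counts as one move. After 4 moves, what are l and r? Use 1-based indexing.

l=5, r=6

[1,10] 'a'=='a' → l++,r--
[2,9] 'a'=='a' → l++,r--
[3,8] 'z'=='z' → l++,r--
[4,7] 'b'=='b' → l++,r--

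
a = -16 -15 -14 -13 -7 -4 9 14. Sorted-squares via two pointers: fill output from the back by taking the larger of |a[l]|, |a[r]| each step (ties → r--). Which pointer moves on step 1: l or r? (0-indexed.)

[0,7] |-16|>|14| out[7]=256 → l++

l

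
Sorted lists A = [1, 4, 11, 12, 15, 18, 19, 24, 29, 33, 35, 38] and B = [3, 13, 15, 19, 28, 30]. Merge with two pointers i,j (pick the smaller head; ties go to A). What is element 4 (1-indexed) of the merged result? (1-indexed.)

merged[4] = 11

i=1 j=1: A[i]=1<=B[j]=3 take 1, i++
i=2 j=1: A[i]=4>B[j]=3 take 3, j++
i=2 j=2: A[i]=4<=B[j]=13 take 4, i++
i=3 j=2: A[i]=11<=B[j]=13 take 11, i++
i=4 j=2: A[i]=12<=B[j]=13 take 12, i++
i=5 j=2: A[i]=15>B[j]=13 take 13, j++
i=5 j=3: A[i]=15<=B[j]=15 take 15, i++
i=6 j=3: A[i]=18>B[j]=15 take 15, j++
i=6 j=4: A[i]=18<=B[j]=19 take 18, i++
i=7 j=4: A[i]=19<=B[j]=19 take 19, i++
i=8 j=4: A[i]=24>B[j]=19 take 19, j++
i=8 j=5: A[i]=24<=B[j]=28 take 24, i++
i=9 j=5: A[i]=29>B[j]=28 take 28, j++
i=9 j=6: A[i]=29<=B[j]=30 take 29, i++
i=10 j=6: A[i]=33>B[j]=30 take 30, j++
i=10 j=7: B done, take A[i]=33, i++
i=11 j=7: B done, take A[i]=35, i++
i=12 j=7: B done, take A[i]=38, i++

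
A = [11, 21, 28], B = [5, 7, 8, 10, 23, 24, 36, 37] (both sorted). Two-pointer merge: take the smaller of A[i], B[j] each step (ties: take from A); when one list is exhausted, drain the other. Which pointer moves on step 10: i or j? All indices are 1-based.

[i=1,j=1] A[i]=11>B[j]=5 take 5 → j++
[i=1,j=2] A[i]=11>B[j]=7 take 7 → j++
[i=1,j=3] A[i]=11>B[j]=8 take 8 → j++
[i=1,j=4] A[i]=11>B[j]=10 take 10 → j++
[i=1,j=5] A[i]=11<=B[j]=23 take 11 → i++
[i=2,j=5] A[i]=21<=B[j]=23 take 21 → i++
[i=3,j=5] A[i]=28>B[j]=23 take 23 → j++
[i=3,j=6] A[i]=28>B[j]=24 take 24 → j++
[i=3,j=7] A[i]=28<=B[j]=36 take 28 → i++
[i=4,j=7] A done, take B[j]=36 → j++

j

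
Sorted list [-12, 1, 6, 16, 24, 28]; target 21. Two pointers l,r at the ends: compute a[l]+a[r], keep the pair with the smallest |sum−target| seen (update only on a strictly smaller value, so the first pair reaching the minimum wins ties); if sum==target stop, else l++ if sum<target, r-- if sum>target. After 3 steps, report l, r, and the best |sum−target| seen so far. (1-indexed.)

l=2, r=4, best |Δ|=4

[1,6] -12+28=16 d=5 * → l++
[2,6] 1+28=29 d=8 → r--
[2,5] 1+24=25 d=4 * → r--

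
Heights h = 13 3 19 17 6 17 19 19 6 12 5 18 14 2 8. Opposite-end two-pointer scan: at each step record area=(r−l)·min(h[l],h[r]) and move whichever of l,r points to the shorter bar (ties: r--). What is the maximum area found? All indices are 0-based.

max area = 162

l=0 r=14: min(13,8)*14=112 best=112 *, r--
l=0 r=13: min(13,2)*13=26 best=112, r--
l=0 r=12: min(13,14)*12=156 best=156 *, l++
l=1 r=12: min(3,14)*11=33 best=156, l++
l=2 r=12: min(19,14)*10=140 best=156, r--
l=2 r=11: min(19,18)*9=162 best=162 *, r--
l=2 r=10: min(19,5)*8=40 best=162, r--
l=2 r=9: min(19,12)*7=84 best=162, r--
l=2 r=8: min(19,6)*6=36 best=162, r--
l=2 r=7: min(19,19)*5=95 best=162, r--
l=2 r=6: min(19,19)*4=76 best=162, r--
l=2 r=5: min(19,17)*3=51 best=162, r--
l=2 r=4: min(19,6)*2=12 best=162, r--
l=2 r=3: min(19,17)*1=17 best=162, r--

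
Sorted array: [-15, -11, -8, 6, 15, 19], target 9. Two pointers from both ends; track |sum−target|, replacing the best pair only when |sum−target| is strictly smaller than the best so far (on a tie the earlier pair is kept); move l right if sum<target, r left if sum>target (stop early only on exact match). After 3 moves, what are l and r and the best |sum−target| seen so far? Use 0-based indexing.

l=2, r=4, best |Δ|=1

l=0 r=5: -15+19=4 d=5 *, l++
l=1 r=5: -11+19=8 d=1 *, l++
l=2 r=5: -8+19=11 d=2, r--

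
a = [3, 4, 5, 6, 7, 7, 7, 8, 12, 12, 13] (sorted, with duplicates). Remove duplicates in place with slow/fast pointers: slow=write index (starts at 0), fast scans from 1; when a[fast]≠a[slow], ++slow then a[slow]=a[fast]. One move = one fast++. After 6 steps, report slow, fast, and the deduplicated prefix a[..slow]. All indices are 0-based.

(s=0,f=1) a[fast]=4≠a[slow]=3 write a[1]=4 → slow++,fast++
(s=1,f=2) a[fast]=5≠a[slow]=4 write a[2]=5 → slow++,fast++
(s=2,f=3) a[fast]=6≠a[slow]=5 write a[3]=6 → slow++,fast++
(s=3,f=4) a[fast]=7≠a[slow]=6 write a[4]=7 → slow++,fast++
(s=4,f=5) a[fast]=7=a[slow] dup → fast++
(s=4,f=6) a[fast]=7=a[slow] dup → fast++

slow=4, fast=7, prefix=[3, 4, 5, 6, 7]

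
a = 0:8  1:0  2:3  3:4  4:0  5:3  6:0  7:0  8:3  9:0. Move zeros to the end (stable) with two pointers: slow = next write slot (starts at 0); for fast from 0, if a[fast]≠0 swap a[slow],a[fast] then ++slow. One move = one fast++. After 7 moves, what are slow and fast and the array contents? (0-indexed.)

(s=0,f=0) a[fast]=8≠0 swap→a[0]=8 → slow++,fast++
(s=1,f=1) a[fast]=0 → fast++
(s=1,f=2) a[fast]=3≠0 swap→a[1]=3 → slow++,fast++
(s=2,f=3) a[fast]=4≠0 swap→a[2]=4 → slow++,fast++
(s=3,f=4) a[fast]=0 → fast++
(s=3,f=5) a[fast]=3≠0 swap→a[3]=3 → slow++,fast++
(s=4,f=6) a[fast]=0 → fast++

slow=4, fast=7, a=[8, 3, 4, 3, 0, 0, 0, 0, 3, 0]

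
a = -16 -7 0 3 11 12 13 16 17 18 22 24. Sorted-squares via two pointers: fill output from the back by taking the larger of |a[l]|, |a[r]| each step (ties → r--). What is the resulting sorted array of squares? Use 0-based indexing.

[0,11] |-16|<=|24| out[11]=576 → r--
[0,10] |-16|<=|22| out[10]=484 → r--
[0,9] |-16|<=|18| out[9]=324 → r--
[0,8] |-16|<=|17| out[8]=289 → r--
[0,7] |-16|<=|16| out[7]=256 → r--
[0,6] |-16|>|13| out[6]=256 → l++
[1,6] |-7|<=|13| out[5]=169 → r--
[1,5] |-7|<=|12| out[4]=144 → r--
[1,4] |-7|<=|11| out[3]=121 → r--
[1,3] |-7|>|3| out[2]=49 → l++
[2,3] |0|<=|3| out[1]=9 → r--
[2,2] |0|<=|0| out[0]=0 → r--

[0, 9, 49, 121, 144, 169, 256, 256, 289, 324, 484, 576]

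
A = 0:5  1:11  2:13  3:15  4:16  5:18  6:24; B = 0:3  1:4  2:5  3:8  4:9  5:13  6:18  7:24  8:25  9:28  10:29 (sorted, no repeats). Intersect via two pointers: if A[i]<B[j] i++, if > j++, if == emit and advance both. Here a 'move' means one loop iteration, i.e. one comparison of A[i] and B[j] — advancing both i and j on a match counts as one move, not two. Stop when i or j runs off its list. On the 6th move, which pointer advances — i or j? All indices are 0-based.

[i=0,j=0] 5>3 → j++
[i=0,j=1] 5>4 → j++
[i=0,j=2] 5==5 emit → i++,j++
[i=1,j=3] 11>8 → j++
[i=1,j=4] 11>9 → j++
[i=1,j=5] 11<13 → i++

i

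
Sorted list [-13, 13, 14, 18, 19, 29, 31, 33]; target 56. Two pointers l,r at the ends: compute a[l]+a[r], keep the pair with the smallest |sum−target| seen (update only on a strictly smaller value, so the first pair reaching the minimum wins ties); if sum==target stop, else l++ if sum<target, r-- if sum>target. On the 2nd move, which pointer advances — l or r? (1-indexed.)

l

l=1 r=8: -13+33=20 d=36 *, l++
l=2 r=8: 13+33=46 d=10 *, l++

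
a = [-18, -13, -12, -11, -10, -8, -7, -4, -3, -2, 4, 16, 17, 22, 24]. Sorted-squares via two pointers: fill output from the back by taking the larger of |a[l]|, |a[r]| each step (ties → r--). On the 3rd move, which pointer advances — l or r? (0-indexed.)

l=0 r=14: |-18|<=|24| out[14]=576, r--
l=0 r=13: |-18|<=|22| out[13]=484, r--
l=0 r=12: |-18|>|17| out[12]=324, l++

l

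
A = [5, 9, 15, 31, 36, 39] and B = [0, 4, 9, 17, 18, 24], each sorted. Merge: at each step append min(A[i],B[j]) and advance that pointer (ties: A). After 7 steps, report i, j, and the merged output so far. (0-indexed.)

[i=0,j=0] A[i]=5>B[j]=0 take 0 → j++
[i=0,j=1] A[i]=5>B[j]=4 take 4 → j++
[i=0,j=2] A[i]=5<=B[j]=9 take 5 → i++
[i=1,j=2] A[i]=9<=B[j]=9 take 9 → i++
[i=2,j=2] A[i]=15>B[j]=9 take 9 → j++
[i=2,j=3] A[i]=15<=B[j]=17 take 15 → i++
[i=3,j=3] A[i]=31>B[j]=17 take 17 → j++

i=3, j=4, merged so far=[0, 4, 5, 9, 9, 15, 17]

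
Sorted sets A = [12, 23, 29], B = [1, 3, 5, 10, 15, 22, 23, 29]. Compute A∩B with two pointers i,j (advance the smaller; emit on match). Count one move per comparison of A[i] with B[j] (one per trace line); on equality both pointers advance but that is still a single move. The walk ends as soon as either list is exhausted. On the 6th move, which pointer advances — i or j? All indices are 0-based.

i=0 j=0: 12>1, j++
i=0 j=1: 12>3, j++
i=0 j=2: 12>5, j++
i=0 j=3: 12>10, j++
i=0 j=4: 12<15, i++
i=1 j=4: 23>15, j++

j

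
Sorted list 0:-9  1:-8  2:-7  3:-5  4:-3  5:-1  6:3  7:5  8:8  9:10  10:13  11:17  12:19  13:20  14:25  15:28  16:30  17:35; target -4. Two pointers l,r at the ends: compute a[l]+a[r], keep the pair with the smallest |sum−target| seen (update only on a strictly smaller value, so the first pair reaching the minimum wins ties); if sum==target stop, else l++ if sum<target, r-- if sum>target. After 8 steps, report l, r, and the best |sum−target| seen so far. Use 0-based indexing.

l=0, r=9, best |Δ|=8

[0,17] -9+35=26 d=30 * → r--
[0,16] -9+30=21 d=25 * → r--
[0,15] -9+28=19 d=23 * → r--
[0,14] -9+25=16 d=20 * → r--
[0,13] -9+20=11 d=15 * → r--
[0,12] -9+19=10 d=14 * → r--
[0,11] -9+17=8 d=12 * → r--
[0,10] -9+13=4 d=8 * → r--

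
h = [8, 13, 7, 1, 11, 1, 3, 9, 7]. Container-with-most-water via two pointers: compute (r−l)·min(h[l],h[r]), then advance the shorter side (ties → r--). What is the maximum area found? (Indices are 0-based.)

max area = 56

l=0 r=8: min(8,7)*8=56 best=56 *, r--
l=0 r=7: min(8,9)*7=56 best=56, l++
l=1 r=7: min(13,9)*6=54 best=56, r--
l=1 r=6: min(13,3)*5=15 best=56, r--
l=1 r=5: min(13,1)*4=4 best=56, r--
l=1 r=4: min(13,11)*3=33 best=56, r--
l=1 r=3: min(13,1)*2=2 best=56, r--
l=1 r=2: min(13,7)*1=7 best=56, r--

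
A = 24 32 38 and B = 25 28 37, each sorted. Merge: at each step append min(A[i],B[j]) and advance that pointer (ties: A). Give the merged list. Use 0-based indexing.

[24, 25, 28, 32, 37, 38]

[i=0,j=0] A[i]=24<=B[j]=25 take 24 → i++
[i=1,j=0] A[i]=32>B[j]=25 take 25 → j++
[i=1,j=1] A[i]=32>B[j]=28 take 28 → j++
[i=1,j=2] A[i]=32<=B[j]=37 take 32 → i++
[i=2,j=2] A[i]=38>B[j]=37 take 37 → j++
[i=2,j=3] B done, take A[i]=38 → i++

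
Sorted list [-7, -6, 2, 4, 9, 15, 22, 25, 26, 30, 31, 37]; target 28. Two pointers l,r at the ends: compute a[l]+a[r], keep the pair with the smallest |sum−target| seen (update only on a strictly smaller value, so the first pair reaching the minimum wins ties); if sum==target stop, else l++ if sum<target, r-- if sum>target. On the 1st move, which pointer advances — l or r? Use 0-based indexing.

l=0 r=11: -7+37=30 d=2 *, r--

r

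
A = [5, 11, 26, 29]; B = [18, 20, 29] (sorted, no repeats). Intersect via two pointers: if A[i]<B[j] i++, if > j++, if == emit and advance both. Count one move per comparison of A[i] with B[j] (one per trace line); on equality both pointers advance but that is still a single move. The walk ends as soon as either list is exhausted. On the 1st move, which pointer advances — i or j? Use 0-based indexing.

[i=0,j=0] 5<18 → i++

i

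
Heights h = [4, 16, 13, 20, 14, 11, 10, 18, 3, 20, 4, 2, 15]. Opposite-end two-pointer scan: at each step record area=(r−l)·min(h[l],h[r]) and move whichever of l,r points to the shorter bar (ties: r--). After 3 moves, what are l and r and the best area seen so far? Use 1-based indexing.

l=1 r=13: min(4,15)*12=48 best=48 *, l++
l=2 r=13: min(16,15)*11=165 best=165 *, r--
l=2 r=12: min(16,2)*10=20 best=165, r--

l=2, r=11, best area=165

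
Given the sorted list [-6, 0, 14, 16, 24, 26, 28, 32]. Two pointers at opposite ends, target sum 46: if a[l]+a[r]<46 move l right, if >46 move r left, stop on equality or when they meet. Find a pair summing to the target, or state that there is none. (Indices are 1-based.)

(14, 32)

[1,8] -6+32=26 <46 → l++
[2,8] 0+32=32 <46 → l++
[3,8] 14+32=46 → found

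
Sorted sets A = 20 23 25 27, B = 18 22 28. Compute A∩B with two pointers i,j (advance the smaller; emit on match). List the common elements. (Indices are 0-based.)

intersection = []

i=0 j=0: 20>18, j++
i=0 j=1: 20<22, i++
i=1 j=1: 23>22, j++
i=1 j=2: 23<28, i++
i=2 j=2: 25<28, i++
i=3 j=2: 27<28, i++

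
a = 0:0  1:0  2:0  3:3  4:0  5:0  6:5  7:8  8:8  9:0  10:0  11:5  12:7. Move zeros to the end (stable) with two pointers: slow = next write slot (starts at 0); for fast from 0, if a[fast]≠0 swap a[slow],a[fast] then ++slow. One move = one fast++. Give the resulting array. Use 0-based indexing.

[3, 5, 8, 8, 5, 7, 0, 0, 0, 0, 0, 0, 0]

(s=0,f=0) a[fast]=0 → fast++
(s=0,f=1) a[fast]=0 → fast++
(s=0,f=2) a[fast]=0 → fast++
(s=0,f=3) a[fast]=3≠0 swap→a[0]=3 → slow++,fast++
(s=1,f=4) a[fast]=0 → fast++
(s=1,f=5) a[fast]=0 → fast++
(s=1,f=6) a[fast]=5≠0 swap→a[1]=5 → slow++,fast++
(s=2,f=7) a[fast]=8≠0 swap→a[2]=8 → slow++,fast++
(s=3,f=8) a[fast]=8≠0 swap→a[3]=8 → slow++,fast++
(s=4,f=9) a[fast]=0 → fast++
(s=4,f=10) a[fast]=0 → fast++
(s=4,f=11) a[fast]=5≠0 swap→a[4]=5 → slow++,fast++
(s=5,f=12) a[fast]=7≠0 swap→a[5]=7 → slow++,fast++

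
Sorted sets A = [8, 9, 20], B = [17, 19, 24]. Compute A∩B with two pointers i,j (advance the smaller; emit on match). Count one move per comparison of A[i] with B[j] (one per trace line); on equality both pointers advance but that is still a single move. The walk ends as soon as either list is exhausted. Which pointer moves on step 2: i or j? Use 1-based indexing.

i

[i=1,j=1] 8<17 → i++
[i=2,j=1] 9<17 → i++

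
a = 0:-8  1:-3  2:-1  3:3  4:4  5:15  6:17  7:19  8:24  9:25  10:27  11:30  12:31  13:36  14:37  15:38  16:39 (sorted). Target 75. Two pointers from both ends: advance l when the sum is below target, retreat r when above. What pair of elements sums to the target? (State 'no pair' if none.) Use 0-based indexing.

[0,16] -8+39=31 <75 → l++
[1,16] -3+39=36 <75 → l++
[2,16] -1+39=38 <75 → l++
[3,16] 3+39=42 <75 → l++
[4,16] 4+39=43 <75 → l++
[5,16] 15+39=54 <75 → l++
[6,16] 17+39=56 <75 → l++
[7,16] 19+39=58 <75 → l++
[8,16] 24+39=63 <75 → l++
[9,16] 25+39=64 <75 → l++
[10,16] 27+39=66 <75 → l++
[11,16] 30+39=69 <75 → l++
[12,16] 31+39=70 <75 → l++
[13,16] 36+39=75 → found

(36, 39)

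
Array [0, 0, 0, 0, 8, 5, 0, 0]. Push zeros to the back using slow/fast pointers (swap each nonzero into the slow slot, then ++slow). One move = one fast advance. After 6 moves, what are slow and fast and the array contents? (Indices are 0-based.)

(s=0,f=0) a[fast]=0 → fast++
(s=0,f=1) a[fast]=0 → fast++
(s=0,f=2) a[fast]=0 → fast++
(s=0,f=3) a[fast]=0 → fast++
(s=0,f=4) a[fast]=8≠0 swap→a[0]=8 → slow++,fast++
(s=1,f=5) a[fast]=5≠0 swap→a[1]=5 → slow++,fast++

slow=2, fast=6, a=[8, 5, 0, 0, 0, 0, 0, 0]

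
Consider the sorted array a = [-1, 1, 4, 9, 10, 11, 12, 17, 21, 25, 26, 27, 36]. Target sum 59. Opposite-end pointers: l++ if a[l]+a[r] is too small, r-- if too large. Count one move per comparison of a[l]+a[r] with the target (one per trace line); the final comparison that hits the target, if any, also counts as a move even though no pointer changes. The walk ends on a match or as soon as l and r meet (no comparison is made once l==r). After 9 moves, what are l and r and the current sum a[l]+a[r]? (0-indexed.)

l=9, r=12, sum=61

l=0 r=12: -1+36=35 <59, l++
l=1 r=12: 1+36=37 <59, l++
l=2 r=12: 4+36=40 <59, l++
l=3 r=12: 9+36=45 <59, l++
l=4 r=12: 10+36=46 <59, l++
l=5 r=12: 11+36=47 <59, l++
l=6 r=12: 12+36=48 <59, l++
l=7 r=12: 17+36=53 <59, l++
l=8 r=12: 21+36=57 <59, l++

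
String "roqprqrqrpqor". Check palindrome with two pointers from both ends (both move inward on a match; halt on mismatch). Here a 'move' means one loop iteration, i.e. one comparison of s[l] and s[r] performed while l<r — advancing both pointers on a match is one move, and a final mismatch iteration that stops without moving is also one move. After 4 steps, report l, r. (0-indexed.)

[0,12] 'r'=='r' → l++,r--
[1,11] 'o'=='o' → l++,r--
[2,10] 'q'=='q' → l++,r--
[3,9] 'p'=='p' → l++,r--

l=4, r=8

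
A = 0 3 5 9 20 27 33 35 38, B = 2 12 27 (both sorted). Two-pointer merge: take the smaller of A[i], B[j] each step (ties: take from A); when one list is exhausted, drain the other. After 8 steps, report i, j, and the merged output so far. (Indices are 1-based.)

i=1 j=1: A[i]=0<=B[j]=2 take 0, i++
i=2 j=1: A[i]=3>B[j]=2 take 2, j++
i=2 j=2: A[i]=3<=B[j]=12 take 3, i++
i=3 j=2: A[i]=5<=B[j]=12 take 5, i++
i=4 j=2: A[i]=9<=B[j]=12 take 9, i++
i=5 j=2: A[i]=20>B[j]=12 take 12, j++
i=5 j=3: A[i]=20<=B[j]=27 take 20, i++
i=6 j=3: A[i]=27<=B[j]=27 take 27, i++

i=7, j=3, merged so far=[0, 2, 3, 5, 9, 12, 20, 27]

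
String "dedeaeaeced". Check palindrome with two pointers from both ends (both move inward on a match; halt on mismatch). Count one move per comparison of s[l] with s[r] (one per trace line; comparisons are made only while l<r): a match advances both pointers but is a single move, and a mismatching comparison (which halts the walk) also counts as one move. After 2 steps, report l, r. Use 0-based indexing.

l=2, r=8

l=0 r=10: 'd'=='d', l++,r--
l=1 r=9: 'e'=='e', l++,r--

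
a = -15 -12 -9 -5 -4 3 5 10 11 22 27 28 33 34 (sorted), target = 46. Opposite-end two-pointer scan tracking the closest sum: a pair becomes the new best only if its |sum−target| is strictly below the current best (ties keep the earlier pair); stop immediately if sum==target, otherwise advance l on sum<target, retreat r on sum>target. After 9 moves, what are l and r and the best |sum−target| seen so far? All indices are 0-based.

l=9, r=13, best |Δ|=1

[0,13] -15+34=19 d=27 * → l++
[1,13] -12+34=22 d=24 * → l++
[2,13] -9+34=25 d=21 * → l++
[3,13] -5+34=29 d=17 * → l++
[4,13] -4+34=30 d=16 * → l++
[5,13] 3+34=37 d=9 * → l++
[6,13] 5+34=39 d=7 * → l++
[7,13] 10+34=44 d=2 * → l++
[8,13] 11+34=45 d=1 * → l++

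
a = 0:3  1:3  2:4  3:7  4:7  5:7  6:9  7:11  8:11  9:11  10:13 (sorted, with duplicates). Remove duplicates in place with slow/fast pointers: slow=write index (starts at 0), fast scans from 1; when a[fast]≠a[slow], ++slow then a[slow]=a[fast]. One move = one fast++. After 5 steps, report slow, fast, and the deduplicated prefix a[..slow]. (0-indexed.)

slow=0 fast=1: a[fast]=3=a[slow] dup, fast++
slow=0 fast=2: a[fast]=4≠a[slow]=3 write a[1]=4, slow++,fast++
slow=1 fast=3: a[fast]=7≠a[slow]=4 write a[2]=7, slow++,fast++
slow=2 fast=4: a[fast]=7=a[slow] dup, fast++
slow=2 fast=5: a[fast]=7=a[slow] dup, fast++

slow=2, fast=6, prefix=[3, 4, 7]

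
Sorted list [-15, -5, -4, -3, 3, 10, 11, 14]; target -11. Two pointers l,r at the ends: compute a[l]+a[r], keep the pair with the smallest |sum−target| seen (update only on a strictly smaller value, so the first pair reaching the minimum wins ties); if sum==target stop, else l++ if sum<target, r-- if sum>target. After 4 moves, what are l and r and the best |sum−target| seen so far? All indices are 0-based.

l=1, r=4, best |Δ|=1

l=0 r=7: -15+14=-1 d=10 *, r--
l=0 r=6: -15+11=-4 d=7 *, r--
l=0 r=5: -15+10=-5 d=6 *, r--
l=0 r=4: -15+3=-12 d=1 *, l++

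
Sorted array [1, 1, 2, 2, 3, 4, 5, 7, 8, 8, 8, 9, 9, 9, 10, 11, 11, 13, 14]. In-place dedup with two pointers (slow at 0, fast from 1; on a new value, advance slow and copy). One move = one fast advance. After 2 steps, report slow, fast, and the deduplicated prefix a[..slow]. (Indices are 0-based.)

slow=1, fast=3, prefix=[1, 2]

(s=0,f=1) a[fast]=1=a[slow] dup → fast++
(s=0,f=2) a[fast]=2≠a[slow]=1 write a[1]=2 → slow++,fast++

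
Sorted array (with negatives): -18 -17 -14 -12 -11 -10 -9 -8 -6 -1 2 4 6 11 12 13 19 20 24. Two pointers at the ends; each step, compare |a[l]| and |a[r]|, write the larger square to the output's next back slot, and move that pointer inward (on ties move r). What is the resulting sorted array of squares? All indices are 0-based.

[1, 4, 16, 36, 36, 64, 81, 100, 121, 121, 144, 144, 169, 196, 289, 324, 361, 400, 576]

l=0 r=18: |-18|<=|24| out[18]=576, r--
l=0 r=17: |-18|<=|20| out[17]=400, r--
l=0 r=16: |-18|<=|19| out[16]=361, r--
l=0 r=15: |-18|>|13| out[15]=324, l++
l=1 r=15: |-17|>|13| out[14]=289, l++
l=2 r=15: |-14|>|13| out[13]=196, l++
l=3 r=15: |-12|<=|13| out[12]=169, r--
l=3 r=14: |-12|<=|12| out[11]=144, r--
l=3 r=13: |-12|>|11| out[10]=144, l++
l=4 r=13: |-11|<=|11| out[9]=121, r--
l=4 r=12: |-11|>|6| out[8]=121, l++
l=5 r=12: |-10|>|6| out[7]=100, l++
l=6 r=12: |-9|>|6| out[6]=81, l++
l=7 r=12: |-8|>|6| out[5]=64, l++
l=8 r=12: |-6|<=|6| out[4]=36, r--
l=8 r=11: |-6|>|4| out[3]=36, l++
l=9 r=11: |-1|<=|4| out[2]=16, r--
l=9 r=10: |-1|<=|2| out[1]=4, r--
l=9 r=9: |-1|<=|-1| out[0]=1, r--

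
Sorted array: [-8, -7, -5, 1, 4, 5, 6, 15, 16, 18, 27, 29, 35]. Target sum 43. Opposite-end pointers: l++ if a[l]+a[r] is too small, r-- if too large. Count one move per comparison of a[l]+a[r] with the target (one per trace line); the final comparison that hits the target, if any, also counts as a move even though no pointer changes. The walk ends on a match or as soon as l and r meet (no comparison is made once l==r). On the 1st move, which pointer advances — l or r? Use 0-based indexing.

l

l=0 r=12: -8+35=27 <43, l++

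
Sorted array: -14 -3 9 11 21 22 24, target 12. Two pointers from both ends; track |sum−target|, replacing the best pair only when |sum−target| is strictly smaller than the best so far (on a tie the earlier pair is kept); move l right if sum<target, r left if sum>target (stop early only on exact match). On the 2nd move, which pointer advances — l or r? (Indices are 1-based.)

l=1 r=7: -14+24=10 d=2 *, l++
l=2 r=7: -3+24=21 d=9, r--

r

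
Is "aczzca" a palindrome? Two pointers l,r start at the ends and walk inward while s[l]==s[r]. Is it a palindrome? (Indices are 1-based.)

l=1 r=6: 'a'=='a', l++,r--
l=2 r=5: 'c'=='c', l++,r--
l=3 r=4: 'z'=='z', l++,r--

palindrome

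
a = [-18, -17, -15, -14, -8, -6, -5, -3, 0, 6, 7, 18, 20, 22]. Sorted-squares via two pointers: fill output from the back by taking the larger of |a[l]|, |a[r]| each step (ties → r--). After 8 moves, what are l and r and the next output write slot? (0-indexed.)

[0,13] |-18|<=|22| out[13]=484 → r--
[0,12] |-18|<=|20| out[12]=400 → r--
[0,11] |-18|<=|18| out[11]=324 → r--
[0,10] |-18|>|7| out[10]=324 → l++
[1,10] |-17|>|7| out[9]=289 → l++
[2,10] |-15|>|7| out[8]=225 → l++
[3,10] |-14|>|7| out[7]=196 → l++
[4,10] |-8|>|7| out[6]=64 → l++

l=5, r=10, next write slot=5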